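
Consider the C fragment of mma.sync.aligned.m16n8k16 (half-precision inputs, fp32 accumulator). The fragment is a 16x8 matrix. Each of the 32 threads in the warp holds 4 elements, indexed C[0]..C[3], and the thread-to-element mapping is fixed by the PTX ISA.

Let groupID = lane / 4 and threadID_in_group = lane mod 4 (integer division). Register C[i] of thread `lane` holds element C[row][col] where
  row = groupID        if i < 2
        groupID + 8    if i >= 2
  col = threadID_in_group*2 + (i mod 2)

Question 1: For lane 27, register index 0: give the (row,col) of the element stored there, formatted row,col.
6,6

27: gr=6,th=3
[0] (6+0,3*2+0) = (6,6)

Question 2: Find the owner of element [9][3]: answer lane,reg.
5,3

r=9->g=1,rb=1  c=3->t=1,b0=1
L=1*4+1=5  i=1*2+1=3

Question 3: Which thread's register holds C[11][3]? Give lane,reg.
r: 11->gid=3,r8=1  c: 3->tid=1,i&1=1
L=3*4+1=13  i=1*2+1=3

13,3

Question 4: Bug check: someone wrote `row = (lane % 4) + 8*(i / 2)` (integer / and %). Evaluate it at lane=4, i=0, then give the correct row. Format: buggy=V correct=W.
`(lane % 4) + 8*(i / 2)`[4,0]->0
lane 4->4/4=1, 4 mod 4=0
i=0  r:1+0->1  c:2·0+0->0
row: 0 vs 1

buggy=0 correct=1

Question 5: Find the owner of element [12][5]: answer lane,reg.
r: 12->gid=4,r8=1  c: 5->tid=2,i&1=1
L=4*4+2=18  i=1*2+1=3

18,3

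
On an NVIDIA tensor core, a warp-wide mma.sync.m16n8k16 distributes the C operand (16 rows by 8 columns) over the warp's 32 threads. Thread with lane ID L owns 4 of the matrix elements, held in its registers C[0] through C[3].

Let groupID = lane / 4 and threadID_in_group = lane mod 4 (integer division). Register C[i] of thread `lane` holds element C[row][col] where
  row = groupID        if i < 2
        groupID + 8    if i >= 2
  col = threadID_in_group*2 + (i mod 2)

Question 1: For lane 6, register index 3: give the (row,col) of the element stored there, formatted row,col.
lane 6→6/4=1, 6 mod 4=2
i=3  r:1+8→9  c:2·2+1→5

9,5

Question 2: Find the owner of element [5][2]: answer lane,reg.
r=5⇒gr=5,Rb=0  c=2⇒th=1,odd=0
L=5*4+1=21  i=0*2+0=0

21,0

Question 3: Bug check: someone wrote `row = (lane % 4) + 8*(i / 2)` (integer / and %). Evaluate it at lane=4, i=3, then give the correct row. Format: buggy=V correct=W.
`(lane % 4) + 8*(i / 2)`[4,3]=>8
4: grp=1,tig=0
[3] (1+8,0*2+1) = (9,1)
row: 8 vs 9

buggy=8 correct=9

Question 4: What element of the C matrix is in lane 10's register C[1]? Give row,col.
L=10⇒gr=10>>2=2, th=10&3=2
[1]⇒row 2+0=2  col 2·2+1=5

2,5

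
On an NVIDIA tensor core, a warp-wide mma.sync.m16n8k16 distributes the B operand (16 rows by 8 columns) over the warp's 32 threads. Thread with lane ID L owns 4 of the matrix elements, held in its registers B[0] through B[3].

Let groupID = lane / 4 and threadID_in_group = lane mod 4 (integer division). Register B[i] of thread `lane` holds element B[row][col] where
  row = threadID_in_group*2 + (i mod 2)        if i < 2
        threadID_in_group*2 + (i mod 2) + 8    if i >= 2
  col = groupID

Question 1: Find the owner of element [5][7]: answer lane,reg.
c: 7->gid=7  r: 5->r8=0,tid=2,i&1=1
L=7*4+2=30  i=0*2+1=1

30,1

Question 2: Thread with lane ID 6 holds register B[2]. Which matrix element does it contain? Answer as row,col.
12,1

lane 6: G=1 (6/4), T=2 (6%4)
i=2: r=2*2+0+8=12, c=G=1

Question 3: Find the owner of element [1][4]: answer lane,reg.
c=4⇒gr=4  r=1⇒Rb=0,th=0,odd=1
L=4*4+0=16  i=0*2+1=1

16,1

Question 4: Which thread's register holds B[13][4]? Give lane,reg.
18,3

c=4→G=4  r=13→rhi=1,T=2,p=1
L=4*4+2=18  i=1*2+1=3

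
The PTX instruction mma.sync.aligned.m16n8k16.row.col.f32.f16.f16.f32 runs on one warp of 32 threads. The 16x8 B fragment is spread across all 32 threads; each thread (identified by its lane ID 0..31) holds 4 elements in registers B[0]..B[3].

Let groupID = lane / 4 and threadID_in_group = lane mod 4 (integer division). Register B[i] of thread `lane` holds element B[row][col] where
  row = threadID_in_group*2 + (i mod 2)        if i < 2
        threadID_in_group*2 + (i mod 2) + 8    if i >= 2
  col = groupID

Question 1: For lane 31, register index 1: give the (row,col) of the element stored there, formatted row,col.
lane 31->31/4=7, 31 mod 4=3
i=1  r:2·3+1+0->7  c:7

7,7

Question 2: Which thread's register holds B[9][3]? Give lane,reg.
c: 3->gid=3  r: 9->r8=1,tid=0,i&1=1
L=3*4+0=12  i=1*2+1=3

12,3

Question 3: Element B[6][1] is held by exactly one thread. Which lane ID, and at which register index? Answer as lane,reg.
7,0

c=1->g=1  r=6->rb=0,t=3,b0=0
L=1*4+3=7  i=0*2+0=0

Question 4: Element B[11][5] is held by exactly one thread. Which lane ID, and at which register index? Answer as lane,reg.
c=5→G=5  r=11→rhi=1,T=1,p=1
L=5*4+1=21  i=1*2+1=3

21,3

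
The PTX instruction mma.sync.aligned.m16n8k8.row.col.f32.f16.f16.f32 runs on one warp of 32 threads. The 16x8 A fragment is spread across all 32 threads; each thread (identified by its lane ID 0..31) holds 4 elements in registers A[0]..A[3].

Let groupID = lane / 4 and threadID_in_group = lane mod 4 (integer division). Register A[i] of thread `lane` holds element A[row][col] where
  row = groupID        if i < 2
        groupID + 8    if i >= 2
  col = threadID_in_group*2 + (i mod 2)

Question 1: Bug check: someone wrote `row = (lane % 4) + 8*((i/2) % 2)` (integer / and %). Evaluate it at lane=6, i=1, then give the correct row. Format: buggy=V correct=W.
buggy=2 correct=1

`(lane % 4) + 8*((i/2) % 2)`[6,1]⇒2
lane 6: gr=1 (6/4), th=2 (6%4)
i=1: r=1+0=1, c=2*2+1=5
row: 2 vs 1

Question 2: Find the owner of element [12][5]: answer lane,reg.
18,3

r: 12->gid=4,r8=1  c: 5->tid=2,i&1=1
L=4*4+2=18  i=1*2+1=3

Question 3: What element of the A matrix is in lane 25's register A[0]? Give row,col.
6,2

lane 25: g=6 (25/4), t=1 (25%4)
i=0: r=6+0=6, c=1*2+0=2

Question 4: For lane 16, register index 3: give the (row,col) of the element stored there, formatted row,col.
lane 16→16/4=4, 16 mod 4=0
i=3  r:4+8→12  c:2·0+1→1

12,1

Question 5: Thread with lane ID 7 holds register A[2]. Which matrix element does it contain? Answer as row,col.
7: G=1,T=3
[2] (1+8,3*2+0) = (9,6)

9,6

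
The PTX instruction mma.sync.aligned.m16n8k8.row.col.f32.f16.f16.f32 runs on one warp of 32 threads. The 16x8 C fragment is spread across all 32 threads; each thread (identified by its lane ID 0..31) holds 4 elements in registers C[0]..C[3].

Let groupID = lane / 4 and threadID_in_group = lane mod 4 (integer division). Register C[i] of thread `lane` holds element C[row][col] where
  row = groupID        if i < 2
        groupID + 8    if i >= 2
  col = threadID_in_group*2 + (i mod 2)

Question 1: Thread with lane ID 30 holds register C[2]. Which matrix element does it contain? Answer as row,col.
L=30→G=30>>2=7, T=30&3=2
[2]→row 7+8=15  col 2·2+0=4

15,4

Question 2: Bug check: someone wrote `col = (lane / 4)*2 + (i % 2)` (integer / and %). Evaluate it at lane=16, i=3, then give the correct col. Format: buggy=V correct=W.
`(lane / 4)*2 + (i % 2)`[16,3]=>9
16: grp=4,tig=0
[3] (4+8,0*2+1) = (12,1)
col: 9 vs 1

buggy=9 correct=1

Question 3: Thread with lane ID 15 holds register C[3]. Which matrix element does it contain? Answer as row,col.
11,7

lane 15: G=3 (15/4), T=3 (15%4)
i=3: r=3+8=11, c=3*2+1=7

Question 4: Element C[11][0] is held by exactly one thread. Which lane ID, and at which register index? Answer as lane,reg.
r:11=>grp=3,rB=1  c:0=>tig=0,lo=0
L=3*4+0=12  i=1*2+0=2

12,2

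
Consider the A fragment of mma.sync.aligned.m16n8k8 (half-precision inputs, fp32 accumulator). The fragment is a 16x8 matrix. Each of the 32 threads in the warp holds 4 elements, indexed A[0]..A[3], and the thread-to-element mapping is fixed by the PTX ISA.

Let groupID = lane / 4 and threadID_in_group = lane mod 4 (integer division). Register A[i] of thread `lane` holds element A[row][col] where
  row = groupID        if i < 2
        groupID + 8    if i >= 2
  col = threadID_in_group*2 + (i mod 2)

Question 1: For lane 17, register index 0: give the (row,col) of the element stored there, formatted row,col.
lane 17: G=4 (17/4), T=1 (17%4)
i=0: r=4+0=4, c=1*2+0=2

4,2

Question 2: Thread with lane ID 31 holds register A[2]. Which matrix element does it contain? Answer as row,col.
lane 31⇒31/4=7, 31 mod 4=3
i=2  r:7+8⇒15  c:2·3+0⇒6

15,6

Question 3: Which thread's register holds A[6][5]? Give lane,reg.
r:6=>grp=6,rB=0  c:5=>tig=2,lo=1
L=6*4+2=26  i=0*2+1=1

26,1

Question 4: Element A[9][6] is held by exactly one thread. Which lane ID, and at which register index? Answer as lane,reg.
7,2

r=9⇒gr=1,Rb=1  c=6⇒th=3,odd=0
L=1*4+3=7  i=1*2+0=2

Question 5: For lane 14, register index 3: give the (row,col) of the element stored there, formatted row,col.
11,5

lane 14: gr=3 (14/4), th=2 (14%4)
i=3: r=3+8=11, c=2*2+1=5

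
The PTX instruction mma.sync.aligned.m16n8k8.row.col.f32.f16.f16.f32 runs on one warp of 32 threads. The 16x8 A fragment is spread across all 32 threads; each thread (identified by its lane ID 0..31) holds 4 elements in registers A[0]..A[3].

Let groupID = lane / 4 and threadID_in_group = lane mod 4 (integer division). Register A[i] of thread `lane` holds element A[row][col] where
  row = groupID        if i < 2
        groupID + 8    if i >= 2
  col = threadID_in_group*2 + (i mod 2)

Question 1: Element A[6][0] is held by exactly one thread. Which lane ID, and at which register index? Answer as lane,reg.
r: 6->gid=6,r8=0  c: 0->tid=0,i&1=0
L=6*4+0=24  i=0*2+0=0

24,0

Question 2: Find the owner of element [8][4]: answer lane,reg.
2,2

r=8→G=0,rhi=1  c=4→T=2,p=0
L=0*4+2=2  i=1*2+0=2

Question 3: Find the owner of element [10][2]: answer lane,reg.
r=10->g=2,rb=1  c=2->t=1,b0=0
L=2*4+1=9  i=1*2+0=2

9,2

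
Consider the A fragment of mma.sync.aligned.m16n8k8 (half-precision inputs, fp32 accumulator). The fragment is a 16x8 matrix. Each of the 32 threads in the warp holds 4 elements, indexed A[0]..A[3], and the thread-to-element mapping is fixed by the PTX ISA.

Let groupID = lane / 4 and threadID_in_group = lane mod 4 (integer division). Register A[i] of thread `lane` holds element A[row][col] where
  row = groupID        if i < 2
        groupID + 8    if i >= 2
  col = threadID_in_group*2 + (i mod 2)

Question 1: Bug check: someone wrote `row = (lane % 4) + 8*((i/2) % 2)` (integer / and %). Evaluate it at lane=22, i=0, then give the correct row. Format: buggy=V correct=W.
buggy=2 correct=5

`(lane % 4) + 8*((i/2) % 2)`[22,0]⇒2
L=22⇒gr=22>>2=5, th=22&3=2
[0]⇒row 5+0=5  col 2·2+0=4
row: 2 vs 5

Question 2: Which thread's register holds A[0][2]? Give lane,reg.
r=0→G=0,rhi=0  c=2→T=1,p=0
L=0*4+1=1  i=0*2+0=0

1,0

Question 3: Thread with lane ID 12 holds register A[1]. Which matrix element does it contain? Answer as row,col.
3,1

12: G=3,T=0
[1] (3+0,0*2+1) = (3,1)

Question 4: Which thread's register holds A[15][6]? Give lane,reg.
r: 15->gid=7,r8=1  c: 6->tid=3,i&1=0
L=7*4+3=31  i=1*2+0=2

31,2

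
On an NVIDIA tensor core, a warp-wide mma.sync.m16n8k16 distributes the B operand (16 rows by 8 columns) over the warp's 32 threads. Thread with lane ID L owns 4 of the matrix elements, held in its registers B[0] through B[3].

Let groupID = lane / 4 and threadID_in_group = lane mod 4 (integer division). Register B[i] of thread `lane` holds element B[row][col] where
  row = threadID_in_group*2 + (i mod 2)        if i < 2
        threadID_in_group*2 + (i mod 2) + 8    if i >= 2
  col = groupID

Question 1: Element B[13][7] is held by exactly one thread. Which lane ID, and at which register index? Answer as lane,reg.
30,3

c=7->g=7  r=13->rb=1,t=2,b0=1
L=7*4+2=30  i=1*2+1=3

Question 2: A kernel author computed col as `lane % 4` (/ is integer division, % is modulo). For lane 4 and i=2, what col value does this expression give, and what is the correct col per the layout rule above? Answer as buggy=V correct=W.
`lane % 4`[4,2]⇒0
lane 4: gr=1 (4/4), th=0 (4%4)
i=2: r=0*2+0+8=8, c=gr=1
col: 0 vs 1

buggy=0 correct=1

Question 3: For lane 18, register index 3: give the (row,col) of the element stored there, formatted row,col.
L=18->g=18>>2=4, t=18&3=2
[3]->row 2·2+1+8=13  col g=4

13,4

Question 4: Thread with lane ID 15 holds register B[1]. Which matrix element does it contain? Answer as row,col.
L=15->g=15>>2=3, t=15&3=3
[1]->row 3·2+1+0=7  col g=3

7,3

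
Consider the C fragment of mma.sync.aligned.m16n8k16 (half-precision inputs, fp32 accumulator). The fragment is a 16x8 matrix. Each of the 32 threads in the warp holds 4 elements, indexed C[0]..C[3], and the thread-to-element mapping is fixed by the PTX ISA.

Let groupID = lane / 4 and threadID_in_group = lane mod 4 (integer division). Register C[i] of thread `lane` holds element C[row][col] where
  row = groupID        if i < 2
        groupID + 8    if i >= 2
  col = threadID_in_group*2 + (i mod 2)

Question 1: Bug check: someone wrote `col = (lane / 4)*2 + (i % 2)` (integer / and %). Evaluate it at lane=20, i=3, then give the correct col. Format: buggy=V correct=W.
buggy=11 correct=1

`(lane / 4)*2 + (i % 2)`[20,3]⇒11
lane 20⇒20/4=5, 20 mod 4=0
i=3  r:5+8⇒13  c:2·0+1⇒1
col: 11 vs 1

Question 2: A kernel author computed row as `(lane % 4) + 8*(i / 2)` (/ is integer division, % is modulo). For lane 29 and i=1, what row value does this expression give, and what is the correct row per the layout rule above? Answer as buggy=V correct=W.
`(lane % 4) + 8*(i / 2)`[29,1]->1
L=29->gid=29>>2=7, tid=29&3=1
[1]->row 7+0=7  col 1·2+1=3
row: 1 vs 7

buggy=1 correct=7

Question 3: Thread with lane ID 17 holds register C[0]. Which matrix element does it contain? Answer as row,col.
4,2

lane 17=>17/4=4, 17 mod 4=1
i=0  r:4+0=>4  c:2·1+0=>2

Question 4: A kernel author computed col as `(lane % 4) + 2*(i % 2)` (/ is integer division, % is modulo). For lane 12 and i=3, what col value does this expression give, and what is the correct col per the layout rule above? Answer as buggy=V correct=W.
buggy=2 correct=1

`(lane % 4) + 2*(i % 2)`[12,3]->2
12: gid=3,tid=0
[3] (3+8,0*2+1) = (11,1)
col: 2 vs 1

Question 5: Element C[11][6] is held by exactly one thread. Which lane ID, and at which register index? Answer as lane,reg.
r:11=>grp=3,rB=1  c:6=>tig=3,lo=0
L=3*4+3=15  i=1*2+0=2

15,2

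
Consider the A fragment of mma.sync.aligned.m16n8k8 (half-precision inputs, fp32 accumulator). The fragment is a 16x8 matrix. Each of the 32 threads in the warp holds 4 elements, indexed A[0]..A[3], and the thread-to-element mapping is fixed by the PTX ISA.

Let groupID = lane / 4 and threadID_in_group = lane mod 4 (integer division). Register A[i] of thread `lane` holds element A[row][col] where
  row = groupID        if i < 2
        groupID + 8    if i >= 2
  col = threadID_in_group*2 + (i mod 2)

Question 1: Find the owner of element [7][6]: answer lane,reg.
r=7->g=7,rb=0  c=6->t=3,b0=0
L=7*4+3=31  i=0*2+0=0

31,0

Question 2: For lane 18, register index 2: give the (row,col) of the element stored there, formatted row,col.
L=18->g=18>>2=4, t=18&3=2
[2]->row 4+8=12  col 2·2+0=4

12,4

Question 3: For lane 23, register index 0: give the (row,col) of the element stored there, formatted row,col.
lane 23->23/4=5, 23 mod 4=3
i=0  r:5+0->5  c:2·3+0->6

5,6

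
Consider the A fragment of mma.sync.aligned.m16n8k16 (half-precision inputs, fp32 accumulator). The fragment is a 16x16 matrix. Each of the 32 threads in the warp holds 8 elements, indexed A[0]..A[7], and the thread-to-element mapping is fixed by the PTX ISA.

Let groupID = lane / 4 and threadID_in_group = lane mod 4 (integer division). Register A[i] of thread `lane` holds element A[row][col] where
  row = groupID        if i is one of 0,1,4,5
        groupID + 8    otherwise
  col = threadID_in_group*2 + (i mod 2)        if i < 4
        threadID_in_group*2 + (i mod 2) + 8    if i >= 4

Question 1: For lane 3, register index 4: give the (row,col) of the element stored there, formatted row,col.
L=3=>grp=3>>2=0, tig=3&3=3
[4]=>row 0+0=0  col 3·2+0+8=14

0,14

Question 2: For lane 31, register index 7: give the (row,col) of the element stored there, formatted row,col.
lane 31->31/4=7, 31 mod 4=3
i=7  r:7+8->15  c:2·3+1+8->15

15,15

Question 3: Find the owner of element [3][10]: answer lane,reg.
13,4

r=3→G=3,rhi=0  c=10→chi=1,T=1,p=0
L=3*4+1=13  i=1*4+0*2+0=4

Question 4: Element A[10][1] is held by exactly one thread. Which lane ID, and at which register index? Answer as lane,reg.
8,3

r:10=>grp=2,rB=1  c:1=>cB=0,tig=0,lo=1
L=2*4+0=8  i=0*4+1*2+1=3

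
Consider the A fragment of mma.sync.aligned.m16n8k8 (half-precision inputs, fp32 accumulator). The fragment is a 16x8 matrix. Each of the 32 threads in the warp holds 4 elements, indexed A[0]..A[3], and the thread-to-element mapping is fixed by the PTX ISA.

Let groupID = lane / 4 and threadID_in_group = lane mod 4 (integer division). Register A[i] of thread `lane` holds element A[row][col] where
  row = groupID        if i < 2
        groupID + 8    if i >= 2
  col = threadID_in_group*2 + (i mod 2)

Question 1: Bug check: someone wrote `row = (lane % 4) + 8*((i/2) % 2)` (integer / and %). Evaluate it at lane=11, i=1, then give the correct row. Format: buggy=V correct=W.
buggy=3 correct=2

`(lane % 4) + 8*((i/2) % 2)`[11,1]->3
lane 11: g=2 (11/4), t=3 (11%4)
i=1: r=2+0=2, c=3*2+1=7
row: 3 vs 2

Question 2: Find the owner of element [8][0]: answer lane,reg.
r:8=>grp=0,rB=1  c:0=>tig=0,lo=0
L=0*4+0=0  i=1*2+0=2

0,2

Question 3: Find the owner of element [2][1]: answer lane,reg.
r: 2->gid=2,r8=0  c: 1->tid=0,i&1=1
L=2*4+0=8  i=0*2+1=1

8,1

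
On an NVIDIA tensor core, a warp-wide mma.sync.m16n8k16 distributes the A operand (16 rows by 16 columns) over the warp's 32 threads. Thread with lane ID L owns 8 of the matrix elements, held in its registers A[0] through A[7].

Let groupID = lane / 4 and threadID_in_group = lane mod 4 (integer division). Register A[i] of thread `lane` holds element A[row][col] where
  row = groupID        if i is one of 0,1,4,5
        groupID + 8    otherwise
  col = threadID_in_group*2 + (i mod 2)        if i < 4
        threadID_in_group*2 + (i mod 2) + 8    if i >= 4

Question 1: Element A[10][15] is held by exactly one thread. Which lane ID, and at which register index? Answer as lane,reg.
11,7

r: 10->gid=2,r8=1  c: 15->c8=1,tid=3,i&1=1
L=2*4+3=11  i=1*4+1*2+1=7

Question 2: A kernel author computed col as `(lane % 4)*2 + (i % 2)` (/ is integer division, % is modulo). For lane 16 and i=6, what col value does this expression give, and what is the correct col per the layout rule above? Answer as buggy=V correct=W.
`(lane % 4)*2 + (i % 2)`[16,6]->0
16: g=4,t=0
[6] (4+8,0*2+0+8) = (12,8)
col: 0 vs 8

buggy=0 correct=8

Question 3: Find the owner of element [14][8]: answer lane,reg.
r=14→G=6,rhi=1  c=8→chi=1,T=0,p=0
L=6*4+0=24  i=1*4+1*2+0=6

24,6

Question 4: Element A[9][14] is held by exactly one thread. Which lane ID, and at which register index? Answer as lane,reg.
r: 9->gid=1,r8=1  c: 14->c8=1,tid=3,i&1=0
L=1*4+3=7  i=1*4+1*2+0=6

7,6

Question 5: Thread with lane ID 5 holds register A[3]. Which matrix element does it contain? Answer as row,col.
lane 5: grp=1 (5/4), tig=1 (5%4)
i=3: r=1+8=9, c=1*2+1+0=3

9,3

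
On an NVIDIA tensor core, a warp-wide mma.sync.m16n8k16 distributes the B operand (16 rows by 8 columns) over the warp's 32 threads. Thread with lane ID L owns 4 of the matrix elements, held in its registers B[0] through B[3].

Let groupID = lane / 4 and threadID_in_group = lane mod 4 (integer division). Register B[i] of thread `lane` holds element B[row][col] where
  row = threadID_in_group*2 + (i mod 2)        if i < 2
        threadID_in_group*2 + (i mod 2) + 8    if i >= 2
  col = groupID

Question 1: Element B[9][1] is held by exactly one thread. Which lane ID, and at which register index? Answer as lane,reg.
4,3

c: 1->gid=1  r: 9->r8=1,tid=0,i&1=1
L=1*4+0=4  i=1*2+1=3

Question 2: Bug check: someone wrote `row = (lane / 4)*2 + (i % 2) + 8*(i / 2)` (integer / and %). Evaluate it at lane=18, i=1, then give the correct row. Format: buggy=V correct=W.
`(lane / 4)*2 + (i % 2) + 8*(i / 2)`[18,1]->9
18: gid=4,tid=2
[1] (2*2+1+0,4) = (5,4)
row: 9 vs 5

buggy=9 correct=5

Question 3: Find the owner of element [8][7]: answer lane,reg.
c=7->g=7  r=8->rb=1,t=0,b0=0
L=7*4+0=28  i=1*2+0=2

28,2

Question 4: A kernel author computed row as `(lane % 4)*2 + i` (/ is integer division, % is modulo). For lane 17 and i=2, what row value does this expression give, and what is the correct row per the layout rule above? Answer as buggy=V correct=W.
`(lane % 4)*2 + i`[17,2]=>4
lane 17: grp=4 (17/4), tig=1 (17%4)
i=2: r=1*2+0+8=10, c=grp=4
row: 4 vs 10

buggy=4 correct=10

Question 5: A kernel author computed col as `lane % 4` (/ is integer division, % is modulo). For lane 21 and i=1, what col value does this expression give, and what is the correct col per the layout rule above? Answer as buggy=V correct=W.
`lane % 4`[21,1]->1
L=21->gid=21>>2=5, tid=21&3=1
[1]->row 1·2+1+0=3  col gid=5
col: 1 vs 5

buggy=1 correct=5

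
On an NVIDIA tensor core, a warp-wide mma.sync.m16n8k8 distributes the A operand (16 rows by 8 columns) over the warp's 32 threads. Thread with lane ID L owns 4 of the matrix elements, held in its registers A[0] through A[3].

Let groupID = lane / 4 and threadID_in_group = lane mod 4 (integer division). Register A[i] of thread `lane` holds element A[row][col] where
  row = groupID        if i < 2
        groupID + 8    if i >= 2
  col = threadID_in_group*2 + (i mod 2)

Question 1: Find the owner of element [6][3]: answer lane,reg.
r=6→G=6,rhi=0  c=3→T=1,p=1
L=6*4+1=25  i=0*2+1=1

25,1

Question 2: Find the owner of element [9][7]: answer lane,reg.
r=9⇒gr=1,Rb=1  c=7⇒th=3,odd=1
L=1*4+3=7  i=1*2+1=3

7,3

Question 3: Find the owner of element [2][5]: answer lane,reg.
r=2->g=2,rb=0  c=5->t=2,b0=1
L=2*4+2=10  i=0*2+1=1

10,1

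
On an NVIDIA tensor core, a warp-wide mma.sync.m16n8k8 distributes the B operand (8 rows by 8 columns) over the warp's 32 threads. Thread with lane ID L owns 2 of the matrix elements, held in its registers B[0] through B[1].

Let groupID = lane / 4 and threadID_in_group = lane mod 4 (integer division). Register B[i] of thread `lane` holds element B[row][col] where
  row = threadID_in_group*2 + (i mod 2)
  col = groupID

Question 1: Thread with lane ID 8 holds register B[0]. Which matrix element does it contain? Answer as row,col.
L=8->g=8>>2=2, t=8&3=0
[0]->row 0·2+0=0  col g=2

0,2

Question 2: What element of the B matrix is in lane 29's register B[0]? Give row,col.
2,7

L=29=>grp=29>>2=7, tig=29&3=1
[0]=>row 1·2+0=2  col grp=7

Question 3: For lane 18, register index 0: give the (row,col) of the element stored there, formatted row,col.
lane 18⇒18/4=4, 18 mod 4=2
i=0  r:2·2+0⇒4  c:4

4,4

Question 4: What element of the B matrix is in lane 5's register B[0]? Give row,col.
lane 5: grp=1 (5/4), tig=1 (5%4)
i=0: r=1*2+0=2, c=grp=1

2,1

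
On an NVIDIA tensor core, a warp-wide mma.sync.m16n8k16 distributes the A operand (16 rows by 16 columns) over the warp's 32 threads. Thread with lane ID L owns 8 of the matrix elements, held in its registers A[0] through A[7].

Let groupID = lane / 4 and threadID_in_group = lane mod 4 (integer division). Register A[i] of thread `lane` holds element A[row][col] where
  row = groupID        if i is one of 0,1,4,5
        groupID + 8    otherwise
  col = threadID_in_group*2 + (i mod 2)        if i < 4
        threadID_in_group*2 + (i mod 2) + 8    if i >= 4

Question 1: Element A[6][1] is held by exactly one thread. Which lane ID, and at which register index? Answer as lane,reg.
24,1

r=6⇒gr=6,Rb=0  c=1⇒Cb=0,th=0,odd=1
L=6*4+0=24  i=0*4+0*2+1=1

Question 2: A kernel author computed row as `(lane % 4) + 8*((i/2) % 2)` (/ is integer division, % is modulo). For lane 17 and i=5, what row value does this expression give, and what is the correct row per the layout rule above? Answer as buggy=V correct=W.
`(lane % 4) + 8*((i/2) % 2)`[17,5]->1
17: gid=4,tid=1
[5] (4+0,1*2+1+8) = (4,11)
row: 1 vs 4

buggy=1 correct=4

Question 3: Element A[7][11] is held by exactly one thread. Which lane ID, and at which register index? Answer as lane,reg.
29,5

r:7=>grp=7,rB=0  c:11=>cB=1,tig=1,lo=1
L=7*4+1=29  i=1*4+0*2+1=5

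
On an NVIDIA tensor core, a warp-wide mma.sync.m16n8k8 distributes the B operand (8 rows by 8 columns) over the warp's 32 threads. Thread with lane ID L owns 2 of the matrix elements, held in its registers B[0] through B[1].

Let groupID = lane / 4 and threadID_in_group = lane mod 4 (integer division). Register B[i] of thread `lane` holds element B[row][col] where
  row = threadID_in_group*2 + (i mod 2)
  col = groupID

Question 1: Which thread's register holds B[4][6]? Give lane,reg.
26,0

c=6->g=6  r=4->t=2,b0=0
L=6*4+2=26  i=0=0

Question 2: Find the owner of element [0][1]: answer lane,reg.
4,0

c=1→G=1  r=0→T=0,p=0
L=1*4+0=4  i=0=0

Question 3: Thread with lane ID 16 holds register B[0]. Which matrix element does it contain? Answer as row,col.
lane 16: g=4 (16/4), t=0 (16%4)
i=0: r=0*2+0=0, c=g=4

0,4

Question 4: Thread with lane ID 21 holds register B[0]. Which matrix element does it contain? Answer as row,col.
2,5

21: gid=5,tid=1
[0] (1*2+0,5) = (2,5)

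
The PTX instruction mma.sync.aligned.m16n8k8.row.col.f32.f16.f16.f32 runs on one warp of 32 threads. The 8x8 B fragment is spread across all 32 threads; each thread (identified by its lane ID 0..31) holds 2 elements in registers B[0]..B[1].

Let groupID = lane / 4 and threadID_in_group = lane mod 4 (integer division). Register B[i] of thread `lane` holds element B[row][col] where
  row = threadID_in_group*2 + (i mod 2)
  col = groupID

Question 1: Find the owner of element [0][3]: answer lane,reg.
c=3⇒gr=3  r=0⇒th=0,odd=0
L=3*4+0=12  i=0=0

12,0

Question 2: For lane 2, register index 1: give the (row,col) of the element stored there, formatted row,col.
5,0

lane 2→2/4=0, 2 mod 4=2
i=1  r:2·2+1→5  c:0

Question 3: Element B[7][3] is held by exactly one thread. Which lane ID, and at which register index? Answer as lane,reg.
15,1

c:3=>grp=3  r:7=>tig=3,lo=1
L=3*4+3=15  i=1=1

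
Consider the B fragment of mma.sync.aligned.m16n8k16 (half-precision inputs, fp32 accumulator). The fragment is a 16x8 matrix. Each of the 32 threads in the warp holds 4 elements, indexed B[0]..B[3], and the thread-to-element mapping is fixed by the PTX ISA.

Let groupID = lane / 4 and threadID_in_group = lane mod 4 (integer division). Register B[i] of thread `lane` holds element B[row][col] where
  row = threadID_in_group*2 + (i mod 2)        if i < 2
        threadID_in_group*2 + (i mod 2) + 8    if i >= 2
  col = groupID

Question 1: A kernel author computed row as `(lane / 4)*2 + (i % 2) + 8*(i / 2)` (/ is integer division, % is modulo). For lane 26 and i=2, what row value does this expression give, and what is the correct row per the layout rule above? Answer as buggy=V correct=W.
`(lane / 4)*2 + (i % 2) + 8*(i / 2)`[26,2]→20
lane 26: G=6 (26/4), T=2 (26%4)
i=2: r=2*2+0+8=12, c=G=6
row: 20 vs 12

buggy=20 correct=12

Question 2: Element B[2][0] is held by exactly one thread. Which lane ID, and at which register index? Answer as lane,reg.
1,0

c=0⇒gr=0  r=2⇒Rb=0,th=1,odd=0
L=0*4+1=1  i=0*2+0=0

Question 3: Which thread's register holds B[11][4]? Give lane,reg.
c: 4->gid=4  r: 11->r8=1,tid=1,i&1=1
L=4*4+1=17  i=1*2+1=3

17,3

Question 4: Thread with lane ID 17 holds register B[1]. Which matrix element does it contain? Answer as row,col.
L=17->g=17>>2=4, t=17&3=1
[1]->row 1·2+1+0=3  col g=4

3,4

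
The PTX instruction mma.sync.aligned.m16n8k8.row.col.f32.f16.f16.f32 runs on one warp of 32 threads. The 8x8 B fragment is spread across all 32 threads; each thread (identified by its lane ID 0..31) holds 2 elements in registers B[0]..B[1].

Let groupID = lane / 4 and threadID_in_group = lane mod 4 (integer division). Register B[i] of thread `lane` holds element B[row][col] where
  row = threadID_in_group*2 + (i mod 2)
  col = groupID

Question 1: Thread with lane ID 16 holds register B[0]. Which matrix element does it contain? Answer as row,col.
16: g=4,t=0
[0] (0*2+0,4) = (0,4)

0,4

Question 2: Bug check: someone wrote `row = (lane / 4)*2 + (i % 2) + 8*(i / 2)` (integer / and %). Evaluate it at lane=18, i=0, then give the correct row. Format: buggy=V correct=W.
buggy=8 correct=4

`(lane / 4)*2 + (i % 2) + 8*(i / 2)`[18,0]->8
L=18->gid=18>>2=4, tid=18&3=2
[0]->row 2·2+0=4  col gid=4
row: 8 vs 4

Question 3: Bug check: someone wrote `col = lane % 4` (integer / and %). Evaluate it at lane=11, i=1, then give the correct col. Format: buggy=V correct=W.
`lane % 4`[11,1]=>3
11: grp=2,tig=3
[1] (3*2+1,2) = (7,2)
col: 3 vs 2

buggy=3 correct=2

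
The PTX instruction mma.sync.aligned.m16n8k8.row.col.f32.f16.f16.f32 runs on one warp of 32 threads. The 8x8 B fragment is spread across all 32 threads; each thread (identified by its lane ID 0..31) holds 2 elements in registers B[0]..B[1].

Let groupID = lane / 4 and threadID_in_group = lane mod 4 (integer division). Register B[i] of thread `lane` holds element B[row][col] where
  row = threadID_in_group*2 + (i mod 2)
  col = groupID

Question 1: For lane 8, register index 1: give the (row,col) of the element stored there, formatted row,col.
1,2

8: gr=2,th=0
[1] (0*2+1,2) = (1,2)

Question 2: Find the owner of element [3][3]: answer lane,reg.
13,1

c:3=>grp=3  r:3=>tig=1,lo=1
L=3*4+1=13  i=1=1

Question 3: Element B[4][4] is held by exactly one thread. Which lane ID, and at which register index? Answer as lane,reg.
c=4→G=4  r=4→T=2,p=0
L=4*4+2=18  i=0=0

18,0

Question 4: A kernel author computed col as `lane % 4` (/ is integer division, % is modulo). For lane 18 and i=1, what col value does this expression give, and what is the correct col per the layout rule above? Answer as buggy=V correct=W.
buggy=2 correct=4

`lane % 4`[18,1]⇒2
lane 18: gr=4 (18/4), th=2 (18%4)
i=1: r=2*2+1=5, c=gr=4
col: 2 vs 4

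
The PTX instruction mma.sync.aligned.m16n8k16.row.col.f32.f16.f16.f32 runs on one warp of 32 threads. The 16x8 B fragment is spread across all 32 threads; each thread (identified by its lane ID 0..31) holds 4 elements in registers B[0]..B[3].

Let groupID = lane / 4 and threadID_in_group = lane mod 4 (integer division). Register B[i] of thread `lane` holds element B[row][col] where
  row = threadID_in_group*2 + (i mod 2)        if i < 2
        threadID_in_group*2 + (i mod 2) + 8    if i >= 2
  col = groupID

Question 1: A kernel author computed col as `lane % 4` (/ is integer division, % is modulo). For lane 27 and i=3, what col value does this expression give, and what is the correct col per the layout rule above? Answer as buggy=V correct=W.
buggy=3 correct=6

`lane % 4`[27,3]->3
L=27->g=27>>2=6, t=27&3=3
[3]->row 3·2+1+8=15  col g=6
col: 3 vs 6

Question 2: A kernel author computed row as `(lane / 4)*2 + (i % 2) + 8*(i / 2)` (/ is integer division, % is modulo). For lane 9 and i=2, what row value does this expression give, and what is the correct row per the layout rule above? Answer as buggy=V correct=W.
`(lane / 4)*2 + (i % 2) + 8*(i / 2)`[9,2]→12
lane 9→9/4=2, 9 mod 4=1
i=2  r:2·1+0+8→10  c:2
row: 12 vs 10

buggy=12 correct=10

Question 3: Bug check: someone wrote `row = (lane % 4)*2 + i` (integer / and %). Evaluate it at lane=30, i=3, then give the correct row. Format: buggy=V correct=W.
buggy=7 correct=13

`(lane % 4)*2 + i`[30,3]->7
30: gid=7,tid=2
[3] (2*2+1+8,7) = (13,7)
row: 7 vs 13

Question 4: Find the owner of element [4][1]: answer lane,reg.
c=1⇒gr=1  r=4⇒Rb=0,th=2,odd=0
L=1*4+2=6  i=0*2+0=0

6,0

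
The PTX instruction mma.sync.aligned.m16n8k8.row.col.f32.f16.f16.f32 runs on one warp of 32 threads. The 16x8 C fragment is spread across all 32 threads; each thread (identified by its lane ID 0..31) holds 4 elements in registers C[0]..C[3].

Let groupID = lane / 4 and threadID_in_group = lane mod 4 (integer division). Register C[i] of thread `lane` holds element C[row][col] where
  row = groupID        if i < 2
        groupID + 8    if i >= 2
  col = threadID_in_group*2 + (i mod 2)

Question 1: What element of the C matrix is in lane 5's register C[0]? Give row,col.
L=5→G=5>>2=1, T=5&3=1
[0]→row 1+0=1  col 1·2+0=2

1,2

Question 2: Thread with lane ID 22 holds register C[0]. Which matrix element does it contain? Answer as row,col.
lane 22=>22/4=5, 22 mod 4=2
i=0  r:5+0=>5  c:2·2+0=>4

5,4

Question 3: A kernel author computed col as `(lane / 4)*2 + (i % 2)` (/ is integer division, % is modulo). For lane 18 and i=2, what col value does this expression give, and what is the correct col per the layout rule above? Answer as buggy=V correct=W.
buggy=8 correct=4

`(lane / 4)*2 + (i % 2)`[18,2]→8
18: G=4,T=2
[2] (4+8,2*2+0) = (12,4)
col: 8 vs 4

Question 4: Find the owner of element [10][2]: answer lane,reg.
9,2

r:10=>grp=2,rB=1  c:2=>tig=1,lo=0
L=2*4+1=9  i=1*2+0=2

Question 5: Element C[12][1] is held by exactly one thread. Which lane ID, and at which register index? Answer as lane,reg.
16,3

r=12→G=4,rhi=1  c=1→T=0,p=1
L=4*4+0=16  i=1*2+1=3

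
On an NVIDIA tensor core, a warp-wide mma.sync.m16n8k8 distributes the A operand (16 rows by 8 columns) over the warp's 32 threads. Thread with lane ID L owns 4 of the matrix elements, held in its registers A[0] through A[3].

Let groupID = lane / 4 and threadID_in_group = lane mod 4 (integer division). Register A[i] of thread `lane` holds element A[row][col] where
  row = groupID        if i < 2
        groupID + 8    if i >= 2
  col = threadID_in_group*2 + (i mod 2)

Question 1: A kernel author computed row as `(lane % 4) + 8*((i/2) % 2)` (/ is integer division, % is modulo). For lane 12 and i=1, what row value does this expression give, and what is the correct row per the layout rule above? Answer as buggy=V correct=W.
buggy=0 correct=3

`(lane % 4) + 8*((i/2) % 2)`[12,1]=>0
lane 12: grp=3 (12/4), tig=0 (12%4)
i=1: r=3+0=3, c=0*2+1=1
row: 0 vs 3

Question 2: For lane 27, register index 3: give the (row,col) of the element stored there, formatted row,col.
14,7

L=27=>grp=27>>2=6, tig=27&3=3
[3]=>row 6+8=14  col 3·2+1=7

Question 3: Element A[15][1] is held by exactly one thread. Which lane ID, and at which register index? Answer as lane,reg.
r=15⇒gr=7,Rb=1  c=1⇒th=0,odd=1
L=7*4+0=28  i=1*2+1=3

28,3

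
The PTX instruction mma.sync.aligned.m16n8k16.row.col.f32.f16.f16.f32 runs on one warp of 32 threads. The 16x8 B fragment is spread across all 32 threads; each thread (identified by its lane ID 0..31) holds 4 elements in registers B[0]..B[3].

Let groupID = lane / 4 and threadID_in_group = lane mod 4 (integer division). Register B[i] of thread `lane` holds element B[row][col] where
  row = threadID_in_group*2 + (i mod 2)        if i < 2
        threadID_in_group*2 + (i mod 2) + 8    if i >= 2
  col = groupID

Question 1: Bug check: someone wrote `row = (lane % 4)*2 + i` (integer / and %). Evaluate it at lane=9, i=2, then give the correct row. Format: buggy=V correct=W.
buggy=4 correct=10

`(lane % 4)*2 + i`[9,2]=>4
9: grp=2,tig=1
[2] (1*2+0+8,2) = (10,2)
row: 4 vs 10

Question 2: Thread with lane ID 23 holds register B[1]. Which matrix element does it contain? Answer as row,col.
23: gr=5,th=3
[1] (3*2+1+0,5) = (7,5)

7,5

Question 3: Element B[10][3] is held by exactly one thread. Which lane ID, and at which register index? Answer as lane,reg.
13,2

c: 3->gid=3  r: 10->r8=1,tid=1,i&1=0
L=3*4+1=13  i=1*2+0=2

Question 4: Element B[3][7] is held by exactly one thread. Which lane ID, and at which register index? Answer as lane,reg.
c=7→G=7  r=3→rhi=0,T=1,p=1
L=7*4+1=29  i=0*2+1=1

29,1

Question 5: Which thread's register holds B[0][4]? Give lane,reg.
16,0

c: 4->gid=4  r: 0->r8=0,tid=0,i&1=0
L=4*4+0=16  i=0*2+0=0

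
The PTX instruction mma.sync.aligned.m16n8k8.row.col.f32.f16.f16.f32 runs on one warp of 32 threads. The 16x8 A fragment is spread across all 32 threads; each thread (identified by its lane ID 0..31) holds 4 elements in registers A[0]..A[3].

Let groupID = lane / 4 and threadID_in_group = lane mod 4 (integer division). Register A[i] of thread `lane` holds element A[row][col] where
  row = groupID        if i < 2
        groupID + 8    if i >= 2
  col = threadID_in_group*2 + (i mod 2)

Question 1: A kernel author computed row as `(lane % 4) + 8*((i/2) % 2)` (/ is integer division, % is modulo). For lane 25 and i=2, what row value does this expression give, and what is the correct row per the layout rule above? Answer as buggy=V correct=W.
`(lane % 4) + 8*((i/2) % 2)`[25,2]=>9
L=25=>grp=25>>2=6, tig=25&3=1
[2]=>row 6+8=14  col 1·2+0=2
row: 9 vs 14

buggy=9 correct=14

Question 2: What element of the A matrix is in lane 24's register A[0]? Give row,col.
6,0

lane 24->24/4=6, 24 mod 4=0
i=0  r:6+0->6  c:2·0+0->0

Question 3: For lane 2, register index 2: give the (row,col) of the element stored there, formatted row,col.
8,4

lane 2->2/4=0, 2 mod 4=2
i=2  r:0+8->8  c:2·2+0->4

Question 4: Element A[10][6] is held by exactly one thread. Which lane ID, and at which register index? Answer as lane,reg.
11,2

r=10->g=2,rb=1  c=6->t=3,b0=0
L=2*4+3=11  i=1*2+0=2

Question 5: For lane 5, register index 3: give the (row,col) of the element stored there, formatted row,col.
9,3

lane 5->5/4=1, 5 mod 4=1
i=3  r:1+8->9  c:2·1+1->3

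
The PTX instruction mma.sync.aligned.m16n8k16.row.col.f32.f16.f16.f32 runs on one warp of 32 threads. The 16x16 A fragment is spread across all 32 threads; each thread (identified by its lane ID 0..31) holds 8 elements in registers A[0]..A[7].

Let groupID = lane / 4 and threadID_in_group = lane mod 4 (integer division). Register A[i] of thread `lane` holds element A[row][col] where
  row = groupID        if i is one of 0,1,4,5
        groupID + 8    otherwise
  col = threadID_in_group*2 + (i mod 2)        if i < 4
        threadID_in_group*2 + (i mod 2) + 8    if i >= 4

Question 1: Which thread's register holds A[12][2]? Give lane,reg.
r: 12->gid=4,r8=1  c: 2->c8=0,tid=1,i&1=0
L=4*4+1=17  i=0*4+1*2+0=2

17,2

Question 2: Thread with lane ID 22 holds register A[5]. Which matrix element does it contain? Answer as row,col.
5,13

lane 22=>22/4=5, 22 mod 4=2
i=5  r:5+0=>5  c:2·2+1+8=>13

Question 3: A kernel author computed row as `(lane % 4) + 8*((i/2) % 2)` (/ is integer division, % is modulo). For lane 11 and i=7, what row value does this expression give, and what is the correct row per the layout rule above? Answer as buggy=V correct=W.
`(lane % 4) + 8*((i/2) % 2)`[11,7]=>11
L=11=>grp=11>>2=2, tig=11&3=3
[7]=>row 2+8=10  col 3·2+1+8=15
row: 11 vs 10

buggy=11 correct=10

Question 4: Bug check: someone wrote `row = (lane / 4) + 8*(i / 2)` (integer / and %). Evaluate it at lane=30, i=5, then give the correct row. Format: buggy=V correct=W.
`(lane / 4) + 8*(i / 2)`[30,5]->23
30: g=7,t=2
[5] (7+0,2*2+1+8) = (7,13)
row: 23 vs 7

buggy=23 correct=7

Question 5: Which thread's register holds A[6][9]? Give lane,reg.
r: 6->gid=6,r8=0  c: 9->c8=1,tid=0,i&1=1
L=6*4+0=24  i=1*4+0*2+1=5

24,5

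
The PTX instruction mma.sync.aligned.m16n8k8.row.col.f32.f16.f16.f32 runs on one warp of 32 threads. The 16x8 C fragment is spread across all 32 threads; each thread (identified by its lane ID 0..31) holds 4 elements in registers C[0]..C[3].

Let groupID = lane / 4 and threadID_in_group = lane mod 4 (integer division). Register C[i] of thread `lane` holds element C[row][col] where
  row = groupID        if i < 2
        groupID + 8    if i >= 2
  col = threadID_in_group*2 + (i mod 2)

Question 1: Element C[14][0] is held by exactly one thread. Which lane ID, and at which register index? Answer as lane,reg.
r:14=>grp=6,rB=1  c:0=>tig=0,lo=0
L=6*4+0=24  i=1*2+0=2

24,2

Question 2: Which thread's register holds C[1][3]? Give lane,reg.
r: 1->gid=1,r8=0  c: 3->tid=1,i&1=1
L=1*4+1=5  i=0*2+1=1

5,1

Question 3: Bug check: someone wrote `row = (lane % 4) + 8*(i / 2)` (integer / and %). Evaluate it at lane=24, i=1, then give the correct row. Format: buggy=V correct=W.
`(lane % 4) + 8*(i / 2)`[24,1]=>0
lane 24: grp=6 (24/4), tig=0 (24%4)
i=1: r=6+0=6, c=0*2+1=1
row: 0 vs 6

buggy=0 correct=6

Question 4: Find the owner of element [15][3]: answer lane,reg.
29,3

r: 15->gid=7,r8=1  c: 3->tid=1,i&1=1
L=7*4+1=29  i=1*2+1=3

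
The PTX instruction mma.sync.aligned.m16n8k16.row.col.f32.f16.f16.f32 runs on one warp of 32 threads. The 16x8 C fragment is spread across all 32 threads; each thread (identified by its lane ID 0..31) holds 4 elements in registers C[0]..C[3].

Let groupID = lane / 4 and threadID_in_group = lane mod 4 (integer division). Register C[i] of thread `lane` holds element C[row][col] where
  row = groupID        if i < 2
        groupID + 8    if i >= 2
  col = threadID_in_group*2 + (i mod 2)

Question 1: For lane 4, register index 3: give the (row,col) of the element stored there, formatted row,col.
9,1

4: g=1,t=0
[3] (1+8,0*2+1) = (9,1)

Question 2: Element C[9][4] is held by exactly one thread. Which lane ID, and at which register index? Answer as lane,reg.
r=9⇒gr=1,Rb=1  c=4⇒th=2,odd=0
L=1*4+2=6  i=1*2+0=2

6,2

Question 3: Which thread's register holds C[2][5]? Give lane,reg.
r:2=>grp=2,rB=0  c:5=>tig=2,lo=1
L=2*4+2=10  i=0*2+1=1

10,1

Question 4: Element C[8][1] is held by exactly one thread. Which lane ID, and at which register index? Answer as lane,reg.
0,3

r=8⇒gr=0,Rb=1  c=1⇒th=0,odd=1
L=0*4+0=0  i=1*2+1=3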